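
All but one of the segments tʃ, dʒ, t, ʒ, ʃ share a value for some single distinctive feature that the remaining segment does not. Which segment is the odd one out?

t

/ʒ, dʒ, tʃ, ʃ/ are all [-anterior], but /t/ (voiceless alveolar stop) is [+anterior]. No other single segment can be removed to leave a set sharing one feature value that the removed segment lacks, so /t/ is the odd one out.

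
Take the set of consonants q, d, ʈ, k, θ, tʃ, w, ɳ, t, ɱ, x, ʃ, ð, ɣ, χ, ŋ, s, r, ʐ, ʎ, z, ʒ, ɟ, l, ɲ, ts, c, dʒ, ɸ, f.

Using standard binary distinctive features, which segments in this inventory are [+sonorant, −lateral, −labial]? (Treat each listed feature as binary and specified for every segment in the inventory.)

ɳ, ŋ, r, ɲ

Checking each segment against [+sonorant], [−lateral], [−labial]: /ɳ/ (retroflex nasal), /ŋ/ (velar nasal), /r/ (alveolar trill), /ɲ/ (palatal nasal) satisfy every feature; every other segment in the inventory fails at least one.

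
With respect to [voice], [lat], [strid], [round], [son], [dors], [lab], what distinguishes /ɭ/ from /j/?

[lateral], [dorsal]

The two segments share [+voice], [-strident], [-round], [+sonorant], [-labial]. The only features from the list on which they differ: /ɭ/ is [+lateral] while /j/ is [-lateral]; /ɭ/ is [-dorsal] while /j/ is [+dorsal].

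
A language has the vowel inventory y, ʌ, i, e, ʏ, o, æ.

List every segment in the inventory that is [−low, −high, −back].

e

Checking each segment against [−low], [−high], [−back]: /e/ (mid front unrounded tense vowel) satisfies every feature; every other segment in the inventory fails at least one.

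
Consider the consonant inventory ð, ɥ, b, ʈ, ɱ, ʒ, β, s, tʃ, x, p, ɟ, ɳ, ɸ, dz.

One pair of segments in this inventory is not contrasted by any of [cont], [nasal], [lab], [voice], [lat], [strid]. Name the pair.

On the given features, /ɥ/ and /β/ have an identical profile: [+continuant], [-nasal], [+labial], [+voice], [-lateral], [-strident]. No other two segments in the inventory coincide on all 6 features. (They do differ in [sonorant], [round] and [dorsal], which are not among the given features.)

ɥ, β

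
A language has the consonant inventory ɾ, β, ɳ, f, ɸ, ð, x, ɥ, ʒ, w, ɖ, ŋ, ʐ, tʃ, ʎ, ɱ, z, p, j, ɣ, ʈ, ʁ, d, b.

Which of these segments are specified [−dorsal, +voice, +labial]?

β, ɱ, b

Eliminate segments failing any feature: /ɾ, ɳ, ð, ʒ, ɖ, ʐ, z, d/ are [−labial]; /f, ɸ, tʃ, p, ʈ/ are [−voice]; /x, ɥ, w, ŋ, ʎ, j, ɣ, ʁ/ are [+dorsal]. The remaining /β, ɱ, b/ satisfy [−dorsal], [+voice], [+labial].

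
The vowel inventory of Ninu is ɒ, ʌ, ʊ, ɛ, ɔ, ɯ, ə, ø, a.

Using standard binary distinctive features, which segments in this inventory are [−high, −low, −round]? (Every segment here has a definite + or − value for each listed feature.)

ʌ, ɛ, ə

The [−high] segments are /ɒ, ʌ, ɛ, ɔ, ə, ø, a/.
Then [−low] gives /ʌ, ɛ, ɔ, ə, ø/.
Within that set, [−round] leaves /ʌ, ɛ, ə/.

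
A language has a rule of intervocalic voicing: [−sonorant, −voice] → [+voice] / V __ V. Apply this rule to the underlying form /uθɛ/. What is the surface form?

The only segment in the rule's environment that also matches [−sonorant, −voice] is /θ/. Applying [+voice] turns the voiceless dental fricative into /ð/ (voiced dental fricative), giving [uðɛ].

[uðɛ]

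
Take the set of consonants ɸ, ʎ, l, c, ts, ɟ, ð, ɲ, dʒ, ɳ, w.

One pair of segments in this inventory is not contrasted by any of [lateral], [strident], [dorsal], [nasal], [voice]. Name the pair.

ɟ, w

/ɟ/ (voiced palatal stop) and /w/ (labial-velar glide) are both [−lateral], [−strident], [+dorsal], [−nasal], [+voice], so none of the listed features separates them. (They do differ in [sonorant], [continuant], [labial], [round] and [back], which are not among the given features.) Every other pair in the inventory differs on at least one listed feature.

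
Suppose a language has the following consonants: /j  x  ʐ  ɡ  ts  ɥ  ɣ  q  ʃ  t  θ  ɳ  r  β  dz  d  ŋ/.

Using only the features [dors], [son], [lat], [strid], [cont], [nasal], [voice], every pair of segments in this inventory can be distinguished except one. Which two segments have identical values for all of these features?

ɥ, j

On the given features, /ɥ/ and /j/ have an identical profile: [+dorsal], [+sonorant], [-lateral], [-strident], [+continuant], [-nasal], [+voice]. No other two segments in the inventory coincide on all 7 features. (They do differ in [labial] and [round], which are not among the given features.)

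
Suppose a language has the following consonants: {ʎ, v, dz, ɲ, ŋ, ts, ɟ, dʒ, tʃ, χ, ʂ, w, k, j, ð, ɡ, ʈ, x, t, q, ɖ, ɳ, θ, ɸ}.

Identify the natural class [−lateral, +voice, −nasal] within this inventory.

Checking each segment against [−lateral], [+voice], [−nasal]: /v/ (voiced labiodental fricative), /dz/ (voiced alveolar affricate), /ɟ/ (voiced palatal stop), /dʒ/ (voiced postalveolar affricate), /w/ (labial-velar glide), /j/ (palatal glide), among others, satisfy every feature; every other segment in the inventory fails at least one.

v, dz, ɟ, dʒ, w, j, ð, ɡ, ɖ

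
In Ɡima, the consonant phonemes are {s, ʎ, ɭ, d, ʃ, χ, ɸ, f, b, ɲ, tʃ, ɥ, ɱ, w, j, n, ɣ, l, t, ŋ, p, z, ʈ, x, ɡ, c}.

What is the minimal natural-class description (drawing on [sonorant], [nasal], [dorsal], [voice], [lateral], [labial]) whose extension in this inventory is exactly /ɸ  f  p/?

[-voice, +labial]

Every target segment is [-voice], [+labial]; each remaining inventory member fails at least one of these. Each conjunct is needed — [+labial] alone would also admit /b, ɥ, ɱ, w/; [-voice] alone would also admit /s, ʃ, χ, tʃ, …/ — and no other single listed feature has exactly this extension, so two is the minimum.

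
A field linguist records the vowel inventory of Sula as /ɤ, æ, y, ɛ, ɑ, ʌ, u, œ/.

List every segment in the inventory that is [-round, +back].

Checking each segment against [-round], [+back]: /ɤ/ (mid back unrounded tense vowel), /ɑ/ (low back unrounded vowel), /ʌ/ (mid back unrounded lax vowel) satisfy every feature; every other segment in the inventory fails at least one.

ɤ, ɑ, ʌ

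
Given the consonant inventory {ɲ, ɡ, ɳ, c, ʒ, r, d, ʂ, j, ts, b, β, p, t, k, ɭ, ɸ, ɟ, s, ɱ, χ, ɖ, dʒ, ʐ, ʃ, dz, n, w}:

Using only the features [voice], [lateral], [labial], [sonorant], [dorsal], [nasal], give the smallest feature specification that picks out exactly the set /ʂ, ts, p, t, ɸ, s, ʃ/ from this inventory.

[−voice, −dorsal]

The class [−voice], [−dorsal] has exactly /ʂ, ts, p, t, ɸ, s, ʃ/ as its extension in this inventory. No smaller conjunction from the listed features achieves this: [−dorsal] alone would also admit /ɳ, ʒ, r, d, …/; [−voice] alone would also admit /c, k, χ/; and checking the remaining single features turns up none with this extension.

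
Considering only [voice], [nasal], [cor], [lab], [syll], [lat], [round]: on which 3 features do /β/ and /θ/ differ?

/β/ (voiced bilabial fricative) and /θ/ (voiceless dental fricative) agree on [-nasal], [-syllabic], [-lateral], [-round]. They differ on [voice] (/β/ [+], /θ/ [-]), [labial] (/β/ [+], /θ/ [-]), [coronal] (/β/ [-], /θ/ [+]).

[voice], [labial], [coronal]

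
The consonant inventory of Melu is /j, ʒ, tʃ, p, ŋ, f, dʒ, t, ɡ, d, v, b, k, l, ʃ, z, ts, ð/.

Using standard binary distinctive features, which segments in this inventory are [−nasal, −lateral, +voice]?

The [−nasal] segments are /j, ʒ, tʃ, p, f, dʒ, t, ɡ, d, v, b, k, l, ʃ, z, ts, ð/.
Intersecting with [−lateral] gives /j, ʒ, tʃ, p, f, dʒ, t, ɡ, d, v, b, k, ʃ, z, ts, ð/.
Of those, [+voice] leaves /j, ʒ, dʒ, ɡ, d, v, b, z, ð/.

j, ʒ, dʒ, ɡ, d, v, b, z, ð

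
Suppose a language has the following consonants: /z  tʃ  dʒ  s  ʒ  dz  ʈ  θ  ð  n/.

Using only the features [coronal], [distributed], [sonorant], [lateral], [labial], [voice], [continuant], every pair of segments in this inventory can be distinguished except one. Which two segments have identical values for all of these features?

Both /ð/ and /ʒ/ are [+coronal], [+distributed], [−sonorant], [−lateral], [−labial], [+voice], [+continuant]. Since the list omits [strident] and [anterior] — which do distinguish the voiced dental fricative from the voiced postalveolar fricative — this pair collapses; all other pairs remain distinct.

ð, ʒ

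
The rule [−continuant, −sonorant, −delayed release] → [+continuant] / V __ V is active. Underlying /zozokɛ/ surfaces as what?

/k/ satisfies [−continuant, −sonorant, −delayed release] and sits in V __ V. The [+continuant] counterpart of the voiceless velar stop is /x/. Other segments in /zozokɛ/ either fail the structural description or are not in the environment, so the surface form is [zozoxɛ].

[zozoxɛ]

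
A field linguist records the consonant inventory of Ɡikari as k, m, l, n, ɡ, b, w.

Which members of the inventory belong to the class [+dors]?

The [+dorsal] segments here are /k, ɡ, w/; the remaining /m, l, n, b/ are [-dorsal].

k, ɡ, w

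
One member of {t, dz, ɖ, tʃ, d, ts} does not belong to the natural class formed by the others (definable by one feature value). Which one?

/ts, t, ɖ, dz, d/ are all [-distributed], but /tʃ/ (voiceless postalveolar affricate) is [+distributed]. No other single segment can be removed to leave a set sharing one feature value that the removed segment lacks, so /tʃ/ is the odd one out.

tʃ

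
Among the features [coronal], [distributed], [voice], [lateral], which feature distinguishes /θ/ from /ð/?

/θ/ is the voiceless dental fricative and /ð/ is the voiced dental fricative. Both are [+coronal], [+distributed], [-lateral]. /θ/ is [-voice] while /ð/ is [+voice], so the distinguishing feature is [voice].

[voice]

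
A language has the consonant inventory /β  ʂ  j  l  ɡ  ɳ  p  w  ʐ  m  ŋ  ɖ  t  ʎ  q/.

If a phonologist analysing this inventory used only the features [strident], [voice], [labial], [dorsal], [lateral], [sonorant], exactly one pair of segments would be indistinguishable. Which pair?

j, ŋ

/j/ (palatal glide) and /ŋ/ (velar nasal) are both [−strident], [+voice], [−labial], [+dorsal], [−lateral], [+sonorant], so none of the listed features separates them. (They do differ in [nasal], [continuant] and [back], which are not among the given features.) Every other pair in the inventory differs on at least one listed feature.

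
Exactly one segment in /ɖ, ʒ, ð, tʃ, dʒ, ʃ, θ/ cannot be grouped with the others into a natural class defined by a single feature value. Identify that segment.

ɖ

/tʃ, ð, θ, ʒ, dʒ, ʃ/ are all [+distributed], but /ɖ/ (voiced retroflex stop) is [-distributed]. No other single segment can be removed to leave a set sharing one feature value that the removed segment lacks, so /ɖ/ is the odd one out.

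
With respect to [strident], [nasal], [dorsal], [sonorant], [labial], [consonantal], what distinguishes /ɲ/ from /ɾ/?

[nasal], [dorsal]

/ɲ/ is the palatal nasal and /ɾ/ is the alveolar tap. Both are [−strident], [+sonorant], [−labial], [+consonantal]. /ɲ/ is [+nasal] while /ɾ/ is [−nasal]; /ɲ/ is [+dorsal] while /ɾ/ is [−dorsal], so the distinguishing features are [nasal], [dorsal].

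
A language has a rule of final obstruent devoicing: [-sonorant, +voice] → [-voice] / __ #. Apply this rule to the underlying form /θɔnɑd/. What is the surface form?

[θɔnɑt]

/d/ satisfies [-sonorant, +voice] and sits in __ #. The [-voice] counterpart of the voiced alveolar stop is /t/. Other segments in /θɔnɑd/ either fail the structural description or are not in the environment, so the surface form is [θɔnɑt].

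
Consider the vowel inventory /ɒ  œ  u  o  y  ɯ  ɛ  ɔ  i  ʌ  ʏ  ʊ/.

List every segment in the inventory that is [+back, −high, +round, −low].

Eliminate segments failing any feature: /ɒ/ is [+low]; /œ, y, ɛ, i, ʏ/ are [−back]; /u, ɯ, ʊ/ are [+high]; /ʌ/ is [−round]. The remaining /o, ɔ/ satisfy [+back], [−high], [+round], [−low].

o, ɔ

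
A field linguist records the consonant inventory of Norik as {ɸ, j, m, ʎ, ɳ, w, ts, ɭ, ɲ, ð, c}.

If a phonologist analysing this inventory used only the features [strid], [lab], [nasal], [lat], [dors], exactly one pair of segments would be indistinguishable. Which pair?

/j/ (palatal glide) and /c/ (voiceless palatal stop) are both [−strident], [−labial], [−nasal], [−lateral], [+dorsal], so none of the listed features separates them. (They do differ in [sonorant], [voice] and [continuant], which are not among the given features.) Every other pair in the inventory differs on at least one listed feature.

j, c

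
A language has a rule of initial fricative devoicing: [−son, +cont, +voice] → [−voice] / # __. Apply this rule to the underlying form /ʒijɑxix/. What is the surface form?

[ʃijɑxix]

Only the initial segment /ʒ/ is both word-initial and matches the structural description. It is a voiced postalveolar fricative, so [−son, +cont, +voice] holds; changing it to [−voice] with all other features held fixed yields /ʃ/ (voiceless postalveolar fricative). No other segment meets both the structural description and the environment, so the output is [ʃijɑxix].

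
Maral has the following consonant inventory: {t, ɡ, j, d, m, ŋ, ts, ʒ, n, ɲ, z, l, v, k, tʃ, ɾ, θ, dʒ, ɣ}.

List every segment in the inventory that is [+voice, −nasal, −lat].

ɡ, j, d, ʒ, z, v, ɾ, dʒ, ɣ

Eliminate segments failing any feature: /t, ts, k, tʃ, θ/ are [−voice]; /m, ŋ, n, ɲ/ are [+nasal]; /l/ is [+lateral]. The remaining /ɡ, j, d, ʒ, z, v, ɾ, dʒ, ɣ/ satisfy [+voice], [−nasal], [−lateral].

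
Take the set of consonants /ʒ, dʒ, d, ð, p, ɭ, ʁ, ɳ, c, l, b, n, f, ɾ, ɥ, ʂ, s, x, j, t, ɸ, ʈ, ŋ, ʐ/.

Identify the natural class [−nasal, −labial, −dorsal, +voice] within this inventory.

ʒ, dʒ, d, ð, ɭ, l, ɾ, ʐ

Eliminate segments failing any feature: /p, b, f, ɥ, ɸ/ are [+labial]; /ʁ, c, x, j/ are [+dorsal]; /ɳ, n, ŋ/ are [+nasal]; /ʂ, s, t, ʈ/ are [−voice]. The remaining /ʒ, dʒ, d, ð, ɭ, l, ɾ, ʐ/ satisfy [−nasal], [−labial], [−dorsal], [+voice].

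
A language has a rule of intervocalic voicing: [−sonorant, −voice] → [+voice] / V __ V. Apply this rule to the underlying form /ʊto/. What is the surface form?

The only segment in the rule's environment that also matches [−sonorant, −voice] is /t/. Applying [+voice] turns the voiceless alveolar stop into /d/ (voiced alveolar stop), giving [ʊdo].

[ʊdo]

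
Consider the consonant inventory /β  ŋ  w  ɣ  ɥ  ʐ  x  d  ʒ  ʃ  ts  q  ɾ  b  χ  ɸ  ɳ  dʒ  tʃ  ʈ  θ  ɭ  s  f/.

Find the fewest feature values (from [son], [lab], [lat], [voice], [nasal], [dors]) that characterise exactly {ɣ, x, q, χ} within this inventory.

The class [-sonorant], [+dorsal] has exactly /ɣ, x, q, χ/ as its extension in this inventory. No smaller conjunction from the listed features achieves this: [+dorsal] alone would also admit /ŋ, w, ɥ/; [-sonorant] alone would also admit /β, ʐ, d, ʒ, …/; and checking the remaining single features turns up none with this extension.

[-son, +dors]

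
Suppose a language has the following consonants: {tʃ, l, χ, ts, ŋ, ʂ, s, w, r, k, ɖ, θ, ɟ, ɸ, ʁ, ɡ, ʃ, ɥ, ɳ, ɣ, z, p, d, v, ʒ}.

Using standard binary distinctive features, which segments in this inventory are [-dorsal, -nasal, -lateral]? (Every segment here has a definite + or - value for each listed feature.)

Eliminate segments failing any feature: /l/ is [+lateral]; /χ, ŋ, w, k, ɟ, ʁ, ɡ, ɥ, ɣ/ are [+dorsal]; /ɳ/ is [+nasal]. The remaining /tʃ, ts, ʂ, s, r, ɖ, θ, ɸ, ʃ, z, p, d, v, ʒ/ satisfy [-dorsal], [-nasal], [-lateral].

tʃ, ts, ʂ, s, r, ɖ, θ, ɸ, ʃ, z, p, d, v, ʒ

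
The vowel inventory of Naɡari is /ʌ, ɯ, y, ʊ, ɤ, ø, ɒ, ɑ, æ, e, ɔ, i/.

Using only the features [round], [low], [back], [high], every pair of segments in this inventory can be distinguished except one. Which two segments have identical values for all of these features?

Both /ʌ/ and /ɤ/ are [-round], [-low], [+back], [-high]. Since the list omits [tense] — which does distinguish the mid back unrounded lax vowel from the mid back unrounded tense vowel — this pair collapses; all other pairs remain distinct.

ʌ, ɤ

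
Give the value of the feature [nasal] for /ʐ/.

[-nasal]

/ʐ/ is the voiced retroflex fricative. The feature [nasal] marks segments produced with velum lowered (airflow through the nose); /ʐ/ lacks this property, so it is [-nasal].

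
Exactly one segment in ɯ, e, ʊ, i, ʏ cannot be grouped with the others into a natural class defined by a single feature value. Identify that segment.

e

The remaining segments after removing /e/ share [+high]; /e/ (mid front unrounded tense vowel) is [−high]. For every other candidate removal, the leftover set fails to share any single feature value that the removed segment lacks.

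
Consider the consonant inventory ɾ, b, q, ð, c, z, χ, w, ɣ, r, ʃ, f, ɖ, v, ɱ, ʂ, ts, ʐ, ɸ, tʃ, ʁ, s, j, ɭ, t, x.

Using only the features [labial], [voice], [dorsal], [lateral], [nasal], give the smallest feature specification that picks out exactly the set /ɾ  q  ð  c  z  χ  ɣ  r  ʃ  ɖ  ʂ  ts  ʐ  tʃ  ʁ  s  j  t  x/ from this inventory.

The class [−lateral], [−labial] has exactly /ɾ, q, ð, c, z, χ, ɣ, r, ʃ, ɖ, ʂ, ts, ʐ, tʃ, ʁ, s, j, t, x/ as its extension in this inventory. No smaller conjunction from the listed features achieves this: [−labial] alone would also admit /ɭ/; [−lateral] alone would also admit /b, w, f, v, …/; and checking the remaining single features turns up none with this extension.

[−lateral, −labial]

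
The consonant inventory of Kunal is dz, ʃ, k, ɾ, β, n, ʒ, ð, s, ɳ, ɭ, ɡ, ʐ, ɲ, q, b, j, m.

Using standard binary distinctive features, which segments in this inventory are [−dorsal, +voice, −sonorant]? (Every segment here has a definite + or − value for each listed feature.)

dz, β, ʒ, ð, ʐ, b

Checking each segment against [−dorsal], [+voice], [−sonorant]: /dz/ (voiced alveolar affricate), /β/ (voiced bilabial fricative), /ʒ/ (voiced postalveolar fricative), /ð/ (voiced dental fricative), /ʐ/ (voiced retroflex fricative), /b/ (voiced bilabial stop) satisfy every feature; every other segment in the inventory fails at least one.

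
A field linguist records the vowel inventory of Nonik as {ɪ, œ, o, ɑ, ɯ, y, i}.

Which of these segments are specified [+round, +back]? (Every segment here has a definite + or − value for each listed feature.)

o

Checking each segment against [+round], [+back]: /o/ (mid back rounded tense vowel) satisfies every feature; every other segment in the inventory fails at least one.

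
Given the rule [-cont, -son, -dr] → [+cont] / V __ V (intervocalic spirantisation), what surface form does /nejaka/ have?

[nejaxa]

Only /k/ occurs between two vowels (/a/ __ /a/) and matches the structural description. It is a voiceless velar stop, so [-cont, -son, -dr] holds; changing it to [+continuant] with all other features held fixed yields /x/ (voiceless velar fricative). No other segment meets both the structural description and the environment, so the output is [nejaxa].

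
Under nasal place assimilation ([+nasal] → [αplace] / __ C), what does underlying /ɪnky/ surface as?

[ɪŋky]

The only nasal preceding a consonant is /n/ before /k/. /k/ is [+dorsal], so /n/ → /ŋ/, giving [ɪŋky].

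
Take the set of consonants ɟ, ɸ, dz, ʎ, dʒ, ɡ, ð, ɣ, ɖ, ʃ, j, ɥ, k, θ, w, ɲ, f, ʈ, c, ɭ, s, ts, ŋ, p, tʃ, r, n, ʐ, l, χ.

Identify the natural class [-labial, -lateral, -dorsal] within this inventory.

First, the [-labial] segments are /ɟ, dz, ʎ, dʒ, ɡ, ð, ɣ, ɖ, ʃ, j, k, θ, ɲ, ʈ, c, ɭ, s, ts, ŋ, tʃ, r, n, ʐ, l, χ/.
Within that set, [-lateral] gives /ɟ, dz, dʒ, ɡ, ð, ɣ, ɖ, ʃ, j, k, θ, ɲ, ʈ, c, s, ts, ŋ, tʃ, r, n, ʐ, χ/.
Within that set, [-dorsal] leaves /dz, dʒ, ð, ɖ, ʃ, θ, ʈ, s, ts, tʃ, r, n, ʐ/.

dz, dʒ, ð, ɖ, ʃ, θ, ʈ, s, ts, tʃ, r, n, ʐ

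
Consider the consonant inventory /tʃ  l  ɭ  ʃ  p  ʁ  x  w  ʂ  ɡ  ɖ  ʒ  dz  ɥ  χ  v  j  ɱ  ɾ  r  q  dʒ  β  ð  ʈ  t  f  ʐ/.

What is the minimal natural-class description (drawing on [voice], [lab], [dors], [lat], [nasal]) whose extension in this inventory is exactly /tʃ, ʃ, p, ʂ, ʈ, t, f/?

[−voice, −dors]

/tʃ, ʃ, p, ʂ, ʈ, t, f/ are all [−voice], [−dorsal], and no other segment in the inventory matches both values. Dropping any one of them over-generates: [−dorsal] alone would also admit /l, ɭ, ɖ, ʒ, …/; [−voice] alone would also admit /x, χ, q/. No other single listed feature picks out exactly this set either, so fewer than two features will not do.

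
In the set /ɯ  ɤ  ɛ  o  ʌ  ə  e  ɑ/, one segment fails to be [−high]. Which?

ɯ

/ɯ/ is the high back unrounded vowel, which is [+high]; the rest — /ʌ, ɤ, o, ɛ, ɑ, ə, e/ — are [−high].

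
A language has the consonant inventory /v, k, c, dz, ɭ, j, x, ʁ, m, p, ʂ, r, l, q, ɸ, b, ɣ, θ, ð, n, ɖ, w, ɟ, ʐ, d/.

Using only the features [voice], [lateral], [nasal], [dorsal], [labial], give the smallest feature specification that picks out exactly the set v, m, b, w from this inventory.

[+voice, +labial]

The class [+voice], [+labial] has exactly /v, m, b, w/ as its extension in this inventory. No smaller conjunction from the listed features achieves this: [+labial] alone would also admit /p, ɸ/; [+voice] alone would also admit /dz, ɭ, j, ʁ, …/; and checking the remaining single features turns up none with this extension.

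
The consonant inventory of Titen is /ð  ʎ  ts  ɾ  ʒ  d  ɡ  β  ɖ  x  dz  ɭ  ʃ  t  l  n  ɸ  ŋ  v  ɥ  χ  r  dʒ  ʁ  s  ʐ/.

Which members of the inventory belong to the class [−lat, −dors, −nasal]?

Among the inventory, the [−lateral] segments are /ð, ts, ɾ, ʒ, d, ɡ, β, ɖ, x, dz, ʃ, t, n, ɸ, ŋ, v, ɥ, χ, r, dʒ, ʁ, s, ʐ/.
Among these, [−dorsal] gives /ð, ts, ɾ, ʒ, d, β, ɖ, dz, ʃ, t, n, ɸ, v, r, dʒ, s, ʐ/.
Within that set, [−nasal] leaves /ð, ts, ɾ, ʒ, d, β, ɖ, dz, ʃ, t, ɸ, v, r, dʒ, s, ʐ/.

ð, ts, ɾ, ʒ, d, β, ɖ, dz, ʃ, t, ɸ, v, r, dʒ, s, ʐ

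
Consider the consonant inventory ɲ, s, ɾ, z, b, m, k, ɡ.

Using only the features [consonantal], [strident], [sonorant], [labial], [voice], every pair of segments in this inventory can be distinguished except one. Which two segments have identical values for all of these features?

Both /ɾ/ and /ɲ/ are [+consonantal], [-strident], [+sonorant], [-labial], [+voice]. Since the list omits [nasal] and [dorsal] — which do distinguish the alveolar tap from the palatal nasal — this pair collapses; all other pairs remain distinct.

ɾ, ɲ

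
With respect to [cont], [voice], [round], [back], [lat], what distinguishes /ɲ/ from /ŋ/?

[back]

The two segments share [-continuant], [+voice], [-round], [-lateral]. The only feature from the list on which they differ: /ɲ/ is [-back] while /ŋ/ is [+back].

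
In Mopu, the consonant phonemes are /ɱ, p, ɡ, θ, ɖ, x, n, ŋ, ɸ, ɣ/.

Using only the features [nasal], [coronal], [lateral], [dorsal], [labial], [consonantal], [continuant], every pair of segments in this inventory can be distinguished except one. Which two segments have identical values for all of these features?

On the given features, /x/ and /ɣ/ have an identical profile: [−nasal], [−coronal], [−lateral], [+dorsal], [−labial], [+consonantal], [+continuant]. No other two segments in the inventory coincide on all 7 features. (They do differ in [voice], which is not among the given features.)

x, ɣ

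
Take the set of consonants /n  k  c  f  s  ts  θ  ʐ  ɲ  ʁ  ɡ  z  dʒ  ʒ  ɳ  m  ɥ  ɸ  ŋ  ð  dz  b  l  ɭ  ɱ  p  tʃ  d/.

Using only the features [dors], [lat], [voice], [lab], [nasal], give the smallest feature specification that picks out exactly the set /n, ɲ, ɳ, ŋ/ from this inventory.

The class [+nasal], [−labial] has exactly /n, ɲ, ɳ, ŋ/ as its extension in this inventory. No smaller conjunction from the listed features achieves this: [−labial] alone would also admit /k, c, s, ts, …/; [+nasal] alone would also admit /m, ɱ/; and checking the remaining single features turns up none with this extension.

[+nasal, −lab]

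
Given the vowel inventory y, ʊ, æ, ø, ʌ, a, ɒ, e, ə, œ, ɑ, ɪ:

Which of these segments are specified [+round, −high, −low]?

Checking each segment against [+round], [−high], [−low]: /ø/ (mid front rounded tense vowel), /œ/ (mid front rounded lax vowel) satisfy every feature; every other segment in the inventory fails at least one.

ø, œ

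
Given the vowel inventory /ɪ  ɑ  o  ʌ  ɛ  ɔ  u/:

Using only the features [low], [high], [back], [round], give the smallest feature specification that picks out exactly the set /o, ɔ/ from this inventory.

[−high, +round]

Every target segment is [−high], [+round]; each remaining inventory member fails at least one of these. Each conjunct is needed — [+round] alone would also admit /u/; [−high] alone would also admit /ɑ, ʌ, ɛ/ — and no other single listed feature has exactly this extension, so two is the minimum.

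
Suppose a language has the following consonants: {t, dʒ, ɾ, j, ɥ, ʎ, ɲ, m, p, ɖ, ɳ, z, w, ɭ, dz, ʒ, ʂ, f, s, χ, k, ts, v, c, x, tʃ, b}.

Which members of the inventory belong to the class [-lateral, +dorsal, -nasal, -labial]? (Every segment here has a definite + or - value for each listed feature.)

The [-lateral] segments are /t, dʒ, ɾ, j, ɥ, ɲ, m, p, ɖ, ɳ, z, w, dz, ʒ, ʂ, f, s, χ, k, ts, v, c, x, tʃ, b/.
Intersecting with [+dorsal] gives /j, ɥ, ɲ, w, χ, k, c, x/.
Of those, [-nasal] gives /j, ɥ, w, χ, k, c, x/.
Within that set, [-labial] leaves /j, χ, k, c, x/.

j, χ, k, c, x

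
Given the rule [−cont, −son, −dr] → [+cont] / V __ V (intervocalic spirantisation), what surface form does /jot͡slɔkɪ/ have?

/k/ satisfies [−cont, −son, −dr] and sits in V __ V. The [+continuant] counterpart of the voiceless velar stop is /x/. Other segments in /jot͡slɔkɪ/ either fail the structural description or are not in the environment, so the surface form is [jot͡slɔxɪ].

[jot͡slɔxɪ]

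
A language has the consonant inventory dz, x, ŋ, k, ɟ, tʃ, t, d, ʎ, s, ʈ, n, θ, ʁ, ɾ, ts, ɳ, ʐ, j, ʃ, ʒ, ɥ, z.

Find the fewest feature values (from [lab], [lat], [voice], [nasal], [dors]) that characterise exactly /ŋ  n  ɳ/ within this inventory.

Every target segment is [+nasal] and no other inventory member is, so one feature is enough.

[+nasal]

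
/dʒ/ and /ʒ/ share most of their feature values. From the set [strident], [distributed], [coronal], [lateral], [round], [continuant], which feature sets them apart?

[continuant]

The two segments share [+strident], [+distributed], [+coronal], [-lateral], [-round]. The only feature from the list on which they differ: /dʒ/ is [-continuant] while /ʒ/ is [+continuant].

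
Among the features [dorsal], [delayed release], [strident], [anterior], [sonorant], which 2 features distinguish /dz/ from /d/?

The two segments share [-dorsal], [+anterior], [-sonorant]. The only features from the list on which they differ: /dz/ is [+strident] while /d/ is [-strident]; /dz/ is [+delayed release] while /d/ is [-delayed release].

[strident], [delayed release]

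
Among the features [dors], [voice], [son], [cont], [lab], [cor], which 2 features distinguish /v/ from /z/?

[labial], [coronal]

/v/ is the voiced labiodental fricative and /z/ is the voiced alveolar fricative. Both are [−dorsal], [+voice], [−sonorant], [+continuant]. /v/ is [+labial] while /z/ is [−labial]; /v/ is [−coronal] while /z/ is [+coronal], so the distinguishing features are [labial], [coronal].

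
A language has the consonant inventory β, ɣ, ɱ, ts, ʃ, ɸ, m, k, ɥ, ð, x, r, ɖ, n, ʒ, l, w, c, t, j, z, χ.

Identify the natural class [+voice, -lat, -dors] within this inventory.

β, ɱ, m, ð, r, ɖ, n, ʒ, z

First, the [+voice] segments are /β, ɣ, ɱ, m, ɥ, ð, r, ɖ, n, ʒ, l, w, j, z/.
Intersecting with [-lateral] gives /β, ɣ, ɱ, m, ɥ, ð, r, ɖ, n, ʒ, w, j, z/.
Intersecting with [-dorsal] leaves /β, ɱ, m, ð, r, ɖ, n, ʒ, z/.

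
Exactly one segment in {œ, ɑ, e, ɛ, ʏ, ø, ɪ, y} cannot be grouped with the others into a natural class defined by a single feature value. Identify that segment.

The remaining segments after removing /ɑ/ share [-back]; /ɑ/ (low back unrounded vowel) is [+back]. For every other candidate removal, the leftover set fails to share any single feature value that the removed segment lacks.

ɑ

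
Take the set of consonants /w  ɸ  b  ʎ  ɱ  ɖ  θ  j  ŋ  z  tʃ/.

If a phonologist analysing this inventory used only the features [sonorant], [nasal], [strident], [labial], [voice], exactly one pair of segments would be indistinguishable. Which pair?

Both /j/ and /ʎ/ are [+sonorant], [−nasal], [−strident], [−labial], [+voice]. Since the list omits [lateral] — which does distinguish the palatal glide from the palatal lateral approximant — this pair collapses; all other pairs remain distinct.

j, ʎ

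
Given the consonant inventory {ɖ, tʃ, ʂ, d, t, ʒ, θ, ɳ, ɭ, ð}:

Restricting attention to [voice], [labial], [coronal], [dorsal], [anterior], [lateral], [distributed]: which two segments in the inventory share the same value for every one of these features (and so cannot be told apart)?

ɳ, ɖ

/ɳ/ (retroflex nasal) and /ɖ/ (voiced retroflex stop) are both [+voice], [-labial], [+coronal], [-dorsal], [-anterior], [-lateral], [-distributed], so none of the listed features separates them. (They do differ in [sonorant] and [nasal], which are not among the given features.) Every other pair in the inventory differs on at least one listed feature.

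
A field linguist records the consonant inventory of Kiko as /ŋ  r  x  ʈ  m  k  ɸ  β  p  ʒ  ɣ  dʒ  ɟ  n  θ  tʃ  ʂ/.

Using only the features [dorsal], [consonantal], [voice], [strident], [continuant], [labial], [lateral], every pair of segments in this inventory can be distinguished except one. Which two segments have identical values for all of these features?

Both /ɟ/ and /ŋ/ are [+dorsal], [+consonantal], [+voice], [−strident], [−continuant], [−labial], [−lateral]. Since the list omits [sonorant], [nasal] and [back] — which do distinguish the voiced palatal stop from the velar nasal — this pair collapses; all other pairs remain distinct.

ɟ, ŋ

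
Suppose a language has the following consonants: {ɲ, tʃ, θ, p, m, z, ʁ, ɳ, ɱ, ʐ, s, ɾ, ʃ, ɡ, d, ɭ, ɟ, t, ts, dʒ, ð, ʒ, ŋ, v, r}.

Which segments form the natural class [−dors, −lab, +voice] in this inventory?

Checking each segment against [−dorsal], [−labial], [+voice]: /z/ (voiced alveolar fricative), /ɳ/ (retroflex nasal), /ʐ/ (voiced retroflex fricative), /ɾ/ (alveolar tap), /d/ (voiced alveolar stop), /ɭ/ (retroflex lateral approximant), among others, satisfy every feature; every other segment in the inventory fails at least one.

z, ɳ, ʐ, ɾ, d, ɭ, dʒ, ð, ʒ, r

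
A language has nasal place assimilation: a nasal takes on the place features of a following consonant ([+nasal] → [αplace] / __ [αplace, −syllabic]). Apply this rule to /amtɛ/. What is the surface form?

[antɛ]

The only nasal preceding a consonant is /m/ before /t/. /t/ is [+coronal], so /m/ → /n/, giving [antɛ].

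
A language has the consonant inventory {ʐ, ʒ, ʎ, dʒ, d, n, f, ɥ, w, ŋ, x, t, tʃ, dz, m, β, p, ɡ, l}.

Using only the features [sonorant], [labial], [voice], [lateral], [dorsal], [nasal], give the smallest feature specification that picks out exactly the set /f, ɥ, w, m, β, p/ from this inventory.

[+labial]

Every target segment is [+labial] and no other inventory member is, so one feature is enough.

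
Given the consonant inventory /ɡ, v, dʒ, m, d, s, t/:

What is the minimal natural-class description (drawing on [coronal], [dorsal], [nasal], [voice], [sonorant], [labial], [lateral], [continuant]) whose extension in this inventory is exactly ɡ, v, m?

Every target segment is [-coronal] and no other inventory member is, so one feature is enough.

[-coronal]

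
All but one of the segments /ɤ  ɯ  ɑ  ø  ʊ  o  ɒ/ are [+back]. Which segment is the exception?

Every segment except /ø/ is [+back]. /ø/ (mid front rounded tense vowel) is [−back], so it is the exception.

ø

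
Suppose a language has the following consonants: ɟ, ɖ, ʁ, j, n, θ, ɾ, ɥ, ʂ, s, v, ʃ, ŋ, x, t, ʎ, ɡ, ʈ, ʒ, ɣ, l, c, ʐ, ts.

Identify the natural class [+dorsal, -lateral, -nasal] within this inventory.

ɟ, ʁ, j, ɥ, x, ɡ, ɣ, c

Checking each segment against [+dorsal], [-lateral], [-nasal]: /ɟ/ (voiced palatal stop), /ʁ/ (voiced uvular fricative), /j/ (palatal glide), /ɥ/ (labial-palatal glide), /x/ (voiceless velar fricative), /ɡ/ (voiced velar stop), among others, satisfy every feature; every other segment in the inventory fails at least one.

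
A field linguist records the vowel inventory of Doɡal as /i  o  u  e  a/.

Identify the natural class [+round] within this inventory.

o, u

The feature [round] marks segments produced with lip rounding. In this inventory /o, u/ have that property, so they are [+round]; /i, e, a/ are [−round].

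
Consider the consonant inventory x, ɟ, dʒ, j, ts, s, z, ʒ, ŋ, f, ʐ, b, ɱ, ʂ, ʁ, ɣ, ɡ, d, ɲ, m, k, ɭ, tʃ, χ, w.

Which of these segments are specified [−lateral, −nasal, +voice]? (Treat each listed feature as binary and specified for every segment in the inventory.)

First, the [−lateral] segments are /x, ɟ, dʒ, j, ts, s, z, ʒ, ŋ, f, ʐ, b, ɱ, ʂ, ʁ, ɣ, ɡ, d, ɲ, m, k, tʃ, χ, w/.
Within that set, [−nasal] gives /x, ɟ, dʒ, j, ts, s, z, ʒ, f, ʐ, b, ʂ, ʁ, ɣ, ɡ, d, k, tʃ, χ, w/.
Then [+voice] leaves /ɟ, dʒ, j, z, ʒ, ʐ, b, ʁ, ɣ, ɡ, d, w/.

ɟ, dʒ, j, z, ʒ, ʐ, b, ʁ, ɣ, ɡ, d, w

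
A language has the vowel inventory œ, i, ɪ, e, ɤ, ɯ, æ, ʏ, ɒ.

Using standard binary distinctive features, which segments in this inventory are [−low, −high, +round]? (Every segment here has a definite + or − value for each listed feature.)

Eliminate segments failing any feature: /i, ɪ, ɯ, ʏ/ are [+high]; /e, ɤ/ are [−round]; /æ, ɒ/ are [+low]. The remaining /œ/ satisfy [−low], [−high], [+round].

œ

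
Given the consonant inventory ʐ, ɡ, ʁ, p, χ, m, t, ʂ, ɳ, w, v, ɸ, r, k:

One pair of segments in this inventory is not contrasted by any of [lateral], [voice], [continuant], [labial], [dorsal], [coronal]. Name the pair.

r, ʐ

On the given features, /r/ and /ʐ/ have an identical profile: [−lateral], [+voice], [+continuant], [−labial], [−dorsal], [+coronal]. No other two segments in the inventory coincide on all 6 features. (They do differ in [sonorant], [strident] and [anterior], which are not among the given features.)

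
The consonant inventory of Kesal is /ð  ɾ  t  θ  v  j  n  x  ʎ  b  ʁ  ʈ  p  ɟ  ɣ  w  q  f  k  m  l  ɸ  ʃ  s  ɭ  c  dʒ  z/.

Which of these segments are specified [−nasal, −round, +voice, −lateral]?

ð, ɾ, v, j, b, ʁ, ɟ, ɣ, dʒ, z

Checking each segment against [−nasal], [−round], [+voice], [−lateral]: /ð/ (voiced dental fricative), /ɾ/ (alveolar tap), /v/ (voiced labiodental fricative), /j/ (palatal glide), /b/ (voiced bilabial stop), /ʁ/ (voiced uvular fricative), among others, satisfy every feature; every other segment in the inventory fails at least one.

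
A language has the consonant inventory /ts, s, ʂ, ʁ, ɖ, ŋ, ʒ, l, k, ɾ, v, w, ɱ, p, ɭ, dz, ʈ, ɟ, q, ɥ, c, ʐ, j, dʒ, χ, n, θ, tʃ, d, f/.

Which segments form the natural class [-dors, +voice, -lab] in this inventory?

Checking each segment against [-dorsal], [+voice], [-labial]: /ɖ/ (voiced retroflex stop), /ʒ/ (voiced postalveolar fricative), /l/ (alveolar lateral approximant), /ɾ/ (alveolar tap), /ɭ/ (retroflex lateral approximant), /dz/ (voiced alveolar affricate), among others, satisfy every feature; every other segment in the inventory fails at least one.

ɖ, ʒ, l, ɾ, ɭ, dz, ʐ, dʒ, n, d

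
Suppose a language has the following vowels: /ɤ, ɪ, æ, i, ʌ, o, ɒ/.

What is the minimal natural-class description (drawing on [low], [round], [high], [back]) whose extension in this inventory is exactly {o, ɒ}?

[+round]

/o, ɒ/ are exactly the [+round] segments in the inventory, so a single feature suffices.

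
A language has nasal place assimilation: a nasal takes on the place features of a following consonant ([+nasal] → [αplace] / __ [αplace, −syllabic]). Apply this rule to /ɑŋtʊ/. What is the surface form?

[ɑntʊ]

/ŋ/ sits before the [+coronal] consonant /t/, so it takes on [+coronal] and surfaces as /n/. The rest of the form is unaffected: [ɑntʊ].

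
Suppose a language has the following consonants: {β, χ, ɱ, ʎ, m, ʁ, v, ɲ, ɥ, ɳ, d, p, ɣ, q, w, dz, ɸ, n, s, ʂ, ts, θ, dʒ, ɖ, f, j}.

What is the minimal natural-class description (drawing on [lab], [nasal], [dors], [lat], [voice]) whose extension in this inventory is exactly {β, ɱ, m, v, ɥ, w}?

[+voice, +lab]

/β, ɱ, m, v, ɥ, w/ are all [+voice], [+labial], and no other segment in the inventory matches both values. Dropping any one of them over-generates: [+labial] alone would also admit /p, ɸ, f/; [+voice] alone would also admit /ʎ, ʁ, ɲ, ɳ, …/. No other single listed feature picks out exactly this set either, so fewer than two features will not do.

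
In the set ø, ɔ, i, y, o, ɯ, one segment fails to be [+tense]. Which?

/ɔ/ is the mid back rounded lax vowel, which is [-tense]; the rest — /y, ø, ɯ, o, i/ — are [+tense].

ɔ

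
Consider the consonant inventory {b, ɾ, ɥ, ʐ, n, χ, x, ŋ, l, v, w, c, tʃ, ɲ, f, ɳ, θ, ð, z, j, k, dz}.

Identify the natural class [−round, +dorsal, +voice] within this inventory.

ŋ, ɲ, j

Checking each segment against [−round], [+dorsal], [+voice]: /ŋ/ (velar nasal), /ɲ/ (palatal nasal), /j/ (palatal glide) satisfy every feature; every other segment in the inventory fails at least one.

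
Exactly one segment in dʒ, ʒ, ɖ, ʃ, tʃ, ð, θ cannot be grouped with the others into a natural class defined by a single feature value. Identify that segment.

ɖ

The remaining segments after removing /ɖ/ share [+distributed]; /ɖ/ (voiced retroflex stop) is [−distributed]. For every other candidate removal, the leftover set fails to share any single feature value that the removed segment lacks.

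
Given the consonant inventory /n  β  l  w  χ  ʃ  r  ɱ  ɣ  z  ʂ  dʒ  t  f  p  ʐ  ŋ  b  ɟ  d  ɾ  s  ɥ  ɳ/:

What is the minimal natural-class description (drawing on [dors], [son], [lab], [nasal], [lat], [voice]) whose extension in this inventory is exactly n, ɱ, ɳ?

Every target segment is [+nasal], [-dorsal]; each remaining inventory member fails at least one of these. Each conjunct is needed — [-dorsal] alone would also admit /β, l, ʃ, r, …/; [+nasal] alone would also admit /ŋ/ — and no other single listed feature has exactly this extension, so two is the minimum.

[+nasal, -dors]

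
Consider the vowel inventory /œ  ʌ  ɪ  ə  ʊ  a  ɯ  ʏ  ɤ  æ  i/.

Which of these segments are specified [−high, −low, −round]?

First, the [−high] segments are /œ, ʌ, ə, a, ɤ, æ/.
Among these, [−low] gives /œ, ʌ, ə, ɤ/.
Of those, [−round] leaves /ʌ, ə, ɤ/.

ʌ, ə, ɤ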